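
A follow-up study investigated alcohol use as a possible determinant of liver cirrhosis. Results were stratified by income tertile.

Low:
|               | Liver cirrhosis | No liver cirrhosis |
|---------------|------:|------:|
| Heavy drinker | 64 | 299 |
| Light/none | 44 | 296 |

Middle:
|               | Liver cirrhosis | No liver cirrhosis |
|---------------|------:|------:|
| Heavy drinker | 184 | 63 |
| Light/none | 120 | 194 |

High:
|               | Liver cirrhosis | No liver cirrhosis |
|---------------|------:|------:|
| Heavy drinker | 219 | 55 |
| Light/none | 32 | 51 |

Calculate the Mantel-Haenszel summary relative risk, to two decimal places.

1.85

RR_MH = Σ(aᵢ·n₀ᵢ/nᵢ) / Σ(cᵢ·n₁ᵢ/nᵢ), with n₁ᵢ = aᵢ+bᵢ (exposed), n₀ᵢ = cᵢ+dᵢ (unexposed), nᵢ = n₁ᵢ+n₀ᵢ.
Stratum 1 (Low): n₁ = 363, n₀ = 340, n = 703; a·n₀/n = 64·340/703 = 30.9531; c·n₁/n = 44·363/703 = 22.7198
Stratum 2 (Middle): n₁ = 247, n₀ = 314, n = 561; a·n₀/n = 184·314/561 = 102.9875; c·n₁/n = 120·247/561 = 52.8342
Stratum 3 (High): n₁ = 274, n₀ = 83, n = 357; a·n₀/n = 219·83/357 = 50.9160; c·n₁/n = 32·274/357 = 24.5602
RR_MH = (30.9531 + 102.9875 + 50.9160) / (22.7198 + 52.8342 + 24.5602) = 184.8565 / 100.1142 = 1.84646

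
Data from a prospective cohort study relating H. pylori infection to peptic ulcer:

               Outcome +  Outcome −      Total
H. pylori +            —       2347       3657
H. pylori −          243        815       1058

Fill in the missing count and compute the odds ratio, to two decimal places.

1.87

The missing cell is in the exposed row: 3657 − 2347 = 1310.
So a = 1310, b = 2347, c = 243, d = 815.
OR = (a·d)/(b·c) = (1310 × 815) / (2347 × 243) = 1067650 / 570321 = 1.87202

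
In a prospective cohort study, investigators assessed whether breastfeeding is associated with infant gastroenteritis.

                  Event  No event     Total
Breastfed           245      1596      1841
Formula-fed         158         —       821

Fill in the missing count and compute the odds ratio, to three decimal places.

The missing cell is in the unexposed row: 821 − 158 = 663.
So a = 245, b = 1596, c = 158, d = 663.
OR = (a·d)/(b·c) = (245 × 663) / (1596 × 158) = 162435 / 252168 = 0.64415

0.644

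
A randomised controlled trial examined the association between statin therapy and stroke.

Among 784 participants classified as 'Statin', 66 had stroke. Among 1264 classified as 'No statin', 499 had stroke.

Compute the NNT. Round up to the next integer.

Risk in treated group = 66/784 = 0.08418; risk in control = 499/1264 = 0.39478.
Absolute risk reduction = 0.39478 − 0.08418 = 0.31059
NNT = 1 / ARR = 1 / 0.31059 = 3.220 → round up → 4

4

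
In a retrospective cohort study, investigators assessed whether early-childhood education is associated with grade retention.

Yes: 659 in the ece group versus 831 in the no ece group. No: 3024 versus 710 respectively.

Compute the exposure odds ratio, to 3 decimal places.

0.186

From the description: a = 659, b = 3024, c = 831, d = 710.
OR = (a·d)/(b·c) = (659 × 710) / (3024 × 831) = 467890 / 2512944 = 0.18619
Exposure is associated with lower odds of grade retention (OR = 0.19 < 1).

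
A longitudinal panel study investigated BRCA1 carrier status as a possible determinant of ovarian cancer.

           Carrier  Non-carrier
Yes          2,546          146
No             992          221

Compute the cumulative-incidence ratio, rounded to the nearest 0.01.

1.81

Reading the table with exposure as columns: a = 2546 (Carrier, case), b = 992 (Carrier, non-case), c = 146 (Non-carrier, case), d = 221.
Risk in exposed = 2546/3538 = 0.71962; risk in unexposed = 146/367 = 0.39782.
RR = 0.71962 / 0.39782 = 1.80890
The risk among the exposed is 1.81 times that among the unexposed.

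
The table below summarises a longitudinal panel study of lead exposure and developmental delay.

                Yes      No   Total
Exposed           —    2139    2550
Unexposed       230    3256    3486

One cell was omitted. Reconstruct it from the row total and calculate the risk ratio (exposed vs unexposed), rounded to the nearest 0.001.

The missing cell is in the exposed row: 2550 − 2139 = 411.
So a = 411, b = 2139, c = 230, d = 3256.
RR = [a/(a+b)] / [c/(c+d)] = (411/2550) / (230/3486) = 0.16118/0.06598 = 2.44287

2.443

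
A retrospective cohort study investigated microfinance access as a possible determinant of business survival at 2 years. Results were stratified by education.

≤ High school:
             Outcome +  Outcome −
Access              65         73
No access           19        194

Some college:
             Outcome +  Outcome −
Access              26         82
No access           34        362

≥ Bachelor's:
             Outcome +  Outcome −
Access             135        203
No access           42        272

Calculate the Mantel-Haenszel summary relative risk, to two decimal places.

RR_MH = Σ(aᵢ·n₀ᵢ/nᵢ) / Σ(cᵢ·n₁ᵢ/nᵢ), with n₁ᵢ = aᵢ+bᵢ (exposed), n₀ᵢ = cᵢ+dᵢ (unexposed), nᵢ = n₁ᵢ+n₀ᵢ.
Stratum 1 (≤ High school): n₁ = 138, n₀ = 213, n = 351; a·n₀/n = 65·213/351 = 39.4444; c·n₁/n = 19·138/351 = 7.4701
Stratum 2 (Some college): n₁ = 108, n₀ = 396, n = 504; a·n₀/n = 26·396/504 = 20.4286; c·n₁/n = 34·108/504 = 7.2857
Stratum 3 (≥ Bachelor's): n₁ = 338, n₀ = 314, n = 652; a·n₀/n = 135·314/652 = 65.0153; c·n₁/n = 42·338/652 = 21.7730
RR_MH = (39.4444 + 20.4286 + 65.0153) / (7.4701 + 7.2857 + 21.7730) = 124.8884 / 36.5288 = 3.41890

3.42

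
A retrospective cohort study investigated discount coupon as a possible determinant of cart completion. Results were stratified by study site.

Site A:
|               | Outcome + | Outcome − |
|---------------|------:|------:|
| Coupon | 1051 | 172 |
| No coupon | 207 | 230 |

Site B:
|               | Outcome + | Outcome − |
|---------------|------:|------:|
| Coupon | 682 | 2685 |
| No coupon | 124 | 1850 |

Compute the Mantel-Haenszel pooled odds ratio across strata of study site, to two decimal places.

4.56

OR_MH = Σ(aᵢdᵢ/nᵢ) / Σ(bᵢcᵢ/nᵢ), where nᵢ is the stratum total.
Stratum 1 (Site A): n = 1660; a·d/n = 1051·230/1660 = 145.6205; b·c/n = 172·207/1660 = 21.4482
Stratum 2 (Site B): n = 5341; a·d/n = 682·1850/5341 = 236.2292; b·c/n = 2685·124/5341 = 62.3366
OR_MH = (145.6205 + 236.2292) / (21.4482 + 62.3366) = 381.8497 / 83.7848 = 4.55750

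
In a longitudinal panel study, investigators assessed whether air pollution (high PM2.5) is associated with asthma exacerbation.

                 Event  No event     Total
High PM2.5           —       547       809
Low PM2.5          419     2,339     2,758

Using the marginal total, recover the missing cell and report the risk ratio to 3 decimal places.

2.132

The missing cell is in the exposed row: 809 − 547 = 262.
So a = 262, b = 547, c = 419, d = 2339.
RR = [a/(a+b)] / [c/(c+d)] = (262/809) / (419/2758) = 0.32386/0.15192 = 2.13173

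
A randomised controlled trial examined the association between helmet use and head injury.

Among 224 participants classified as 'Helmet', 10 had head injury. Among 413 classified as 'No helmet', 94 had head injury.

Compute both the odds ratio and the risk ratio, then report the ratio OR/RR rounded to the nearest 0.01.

0.81

From the description: a = 10, b = 214, c = 94, d = 319.
OR = (10·319)/(214·94) = 3190/20116 = 0.15858
Risk in exposed = 10/224 = 0.04464; risk in unexposed = 94/413 = 0.22760; RR = 0.19614
OR/RR = 0.15858 / 0.19614 = 0.80849
The outcome is not rare, so the OR lies further from 1 than the RR.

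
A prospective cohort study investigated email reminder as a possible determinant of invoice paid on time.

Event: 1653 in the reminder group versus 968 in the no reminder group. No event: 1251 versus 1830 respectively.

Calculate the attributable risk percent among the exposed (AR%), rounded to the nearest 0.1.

From the description: a = 1653, b = 1251, c = 968, d = 1830.
Risk in exposed = 1653/2904 = 0.56921; risk in unexposed = 968/2798 = 0.34596.
RR = 0.56921/0.34596 = 1.64531
AR% = (RR − 1)/RR × 100 = (1.64531 − 1)/1.64531 × 100 = 39.2213%

39.2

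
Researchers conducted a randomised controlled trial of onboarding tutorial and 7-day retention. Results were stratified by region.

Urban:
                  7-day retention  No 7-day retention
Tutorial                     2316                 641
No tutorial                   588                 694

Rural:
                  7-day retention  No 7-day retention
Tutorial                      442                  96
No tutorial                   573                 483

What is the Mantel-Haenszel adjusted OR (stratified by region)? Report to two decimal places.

4.16

OR_MH = Σ(aᵢdᵢ/nᵢ) / Σ(bᵢcᵢ/nᵢ), where nᵢ is the stratum total.
Stratum 1 (Urban): n = 4239; a·d/n = 2316·694/4239 = 379.1706; b·c/n = 641·588/4239 = 88.9144
Stratum 2 (Rural): n = 1594; a·d/n = 442·483/1594 = 133.9310; b·c/n = 96·573/1594 = 34.5094
OR_MH = (379.1706 + 133.9310) / (88.9144 + 34.5094) = 513.1016 / 123.4238 = 4.15723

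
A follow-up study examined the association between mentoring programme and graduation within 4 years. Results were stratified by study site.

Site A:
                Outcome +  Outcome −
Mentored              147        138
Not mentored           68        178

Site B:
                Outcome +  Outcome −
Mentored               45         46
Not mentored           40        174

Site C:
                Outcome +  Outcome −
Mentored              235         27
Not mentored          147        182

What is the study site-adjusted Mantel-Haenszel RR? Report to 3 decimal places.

RR_MH = Σ(aᵢ·n₀ᵢ/nᵢ) / Σ(cᵢ·n₁ᵢ/nᵢ), with n₁ᵢ = aᵢ+bᵢ (exposed), n₀ᵢ = cᵢ+dᵢ (unexposed), nᵢ = n₁ᵢ+n₀ᵢ.
Stratum 1 (Site A): n₁ = 285, n₀ = 246, n = 531; a·n₀/n = 147·246/531 = 68.1017; c·n₁/n = 68·285/531 = 36.4972
Stratum 2 (Site B): n₁ = 91, n₀ = 214, n = 305; a·n₀/n = 45·214/305 = 31.5738; c·n₁/n = 40·91/305 = 11.9344
Stratum 3 (Site C): n₁ = 262, n₀ = 329, n = 591; a·n₀/n = 235·329/591 = 130.8206; c·n₁/n = 147·262/591 = 65.1675
RR_MH = (68.1017 + 31.5738 + 130.8206) / (36.4972 + 11.9344 + 65.1675) = 230.4961 / 113.5991 = 2.02903

2.029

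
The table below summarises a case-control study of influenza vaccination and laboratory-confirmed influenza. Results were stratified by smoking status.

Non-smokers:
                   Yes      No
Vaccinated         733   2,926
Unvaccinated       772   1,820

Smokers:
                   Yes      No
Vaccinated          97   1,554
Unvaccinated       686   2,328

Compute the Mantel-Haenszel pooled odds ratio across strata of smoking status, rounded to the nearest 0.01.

OR_MH = Σ(aᵢdᵢ/nᵢ) / Σ(bᵢcᵢ/nᵢ), where nᵢ is the stratum total.
Stratum 1 (Non-smokers): n = 6251; a·d/n = 733·1820/6251 = 213.4155; b·c/n = 2926·772/6251 = 361.3617
Stratum 2 (Smokers): n = 4665; a·d/n = 97·2328/4665 = 48.4064; b·c/n = 1554·686/4665 = 228.5196
OR_MH = (213.4155 + 48.4064) / (361.3617 + 228.5196) = 261.8219 / 589.8813 = 0.44386

0.44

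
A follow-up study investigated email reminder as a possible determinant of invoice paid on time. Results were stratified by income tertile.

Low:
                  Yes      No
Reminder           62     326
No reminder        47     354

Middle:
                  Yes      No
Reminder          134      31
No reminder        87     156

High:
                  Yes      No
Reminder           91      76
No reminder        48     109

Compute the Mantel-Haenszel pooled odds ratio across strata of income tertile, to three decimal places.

OR_MH = Σ(aᵢdᵢ/nᵢ) / Σ(bᵢcᵢ/nᵢ), where nᵢ is the stratum total.
Stratum 1 (Low): n = 789; a·d/n = 62·354/789 = 27.8175; b·c/n = 326·47/789 = 19.4195
Stratum 2 (Middle): n = 408; a·d/n = 134·156/408 = 51.2353; b·c/n = 31·87/408 = 6.6103
Stratum 3 (High): n = 324; a·d/n = 91·109/324 = 30.6142; b·c/n = 76·48/324 = 11.2593
OR_MH = (27.8175 + 51.2353 + 30.6142) / (19.4195 + 6.6103 + 11.2593) = 109.6670 / 37.2891 = 2.94100

2.941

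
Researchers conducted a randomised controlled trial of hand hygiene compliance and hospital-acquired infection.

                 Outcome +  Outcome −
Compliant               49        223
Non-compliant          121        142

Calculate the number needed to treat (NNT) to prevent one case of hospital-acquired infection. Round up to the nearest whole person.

Risk in treated group = 49/272 = 0.18015; risk in control = 121/263 = 0.46008.
Absolute risk reduction = 0.46008 − 0.18015 = 0.27993
NNT = 1 / ARR = 1 / 0.27993 = 3.572 → round up → 4

4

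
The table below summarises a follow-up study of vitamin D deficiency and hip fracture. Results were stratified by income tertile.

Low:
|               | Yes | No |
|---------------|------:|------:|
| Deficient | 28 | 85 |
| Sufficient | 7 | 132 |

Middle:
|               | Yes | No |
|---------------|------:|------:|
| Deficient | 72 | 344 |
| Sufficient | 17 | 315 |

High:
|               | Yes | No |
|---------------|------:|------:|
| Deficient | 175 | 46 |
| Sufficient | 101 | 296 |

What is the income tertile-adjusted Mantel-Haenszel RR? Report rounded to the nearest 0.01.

3.28

RR_MH = Σ(aᵢ·n₀ᵢ/nᵢ) / Σ(cᵢ·n₁ᵢ/nᵢ), with n₁ᵢ = aᵢ+bᵢ (exposed), n₀ᵢ = cᵢ+dᵢ (unexposed), nᵢ = n₁ᵢ+n₀ᵢ.
Stratum 1 (Low): n₁ = 113, n₀ = 139, n = 252; a·n₀/n = 28·139/252 = 15.4444; c·n₁/n = 7·113/252 = 3.1389
Stratum 2 (Middle): n₁ = 416, n₀ = 332, n = 748; a·n₀/n = 72·332/748 = 31.9572; c·n₁/n = 17·416/748 = 9.4545
Stratum 3 (High): n₁ = 221, n₀ = 397, n = 618; a·n₀/n = 175·397/618 = 112.4191; c·n₁/n = 101·221/618 = 36.1181
RR_MH = (15.4444 + 31.9572 + 112.4191) / (3.1389 + 9.4545 + 36.1181) = 159.8208 / 48.7116 = 3.28096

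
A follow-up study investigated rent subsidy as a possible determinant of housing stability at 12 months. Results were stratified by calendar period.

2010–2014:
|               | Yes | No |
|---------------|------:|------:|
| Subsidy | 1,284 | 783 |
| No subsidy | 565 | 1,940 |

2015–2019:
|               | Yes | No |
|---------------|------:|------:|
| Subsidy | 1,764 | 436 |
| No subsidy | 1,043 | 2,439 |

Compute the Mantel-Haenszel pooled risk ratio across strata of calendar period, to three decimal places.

RR_MH = Σ(aᵢ·n₀ᵢ/nᵢ) / Σ(cᵢ·n₁ᵢ/nᵢ), with n₁ᵢ = aᵢ+bᵢ (exposed), n₀ᵢ = cᵢ+dᵢ (unexposed), nᵢ = n₁ᵢ+n₀ᵢ.
Stratum 1 (2010–2014): n₁ = 2067, n₀ = 2505, n = 4572; a·n₀/n = 1284·2505/4572 = 703.5039; c·n₁/n = 565·2067/4572 = 255.4364
Stratum 2 (2015–2019): n₁ = 2200, n₀ = 3482, n = 5682; a·n₀/n = 1764·3482/5682 = 1081.0011; c·n₁/n = 1043·2200/5682 = 403.8367
RR_MH = (703.5039 + 1081.0011) / (255.4364 + 403.8367) = 1784.5050 / 659.2730 = 2.70678

2.707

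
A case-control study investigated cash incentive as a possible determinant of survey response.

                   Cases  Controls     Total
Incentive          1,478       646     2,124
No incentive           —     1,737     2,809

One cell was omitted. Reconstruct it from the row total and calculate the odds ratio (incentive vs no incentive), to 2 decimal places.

3.71

The missing cell is in the unexposed row: 2809 − 1737 = 1072.
So a = 1478, b = 646, c = 1072, d = 1737.
OR = (a·d)/(b·c) = (1478 × 1737) / (646 × 1072) = 2567286 / 692512 = 3.70721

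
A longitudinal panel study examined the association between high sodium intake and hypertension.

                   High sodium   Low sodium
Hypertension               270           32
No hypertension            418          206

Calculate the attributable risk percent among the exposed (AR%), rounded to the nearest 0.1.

Reading the table with exposure as columns: a = 270 (High sodium, case), b = 418 (High sodium, non-case), c = 32 (Low sodium, case), d = 206.
Risk in exposed = 270/688 = 0.39244; risk in unexposed = 32/238 = 0.13445.
RR = 0.39244/0.13445 = 2.91879
AR% = (RR − 1)/RR × 100 = (2.91879 − 1)/2.91879 × 100 = 65.7392%

65.7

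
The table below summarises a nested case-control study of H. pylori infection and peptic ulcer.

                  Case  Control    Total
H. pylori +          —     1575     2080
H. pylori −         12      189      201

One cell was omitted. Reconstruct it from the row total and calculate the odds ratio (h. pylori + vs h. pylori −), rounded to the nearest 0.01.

5.05

The missing cell is in the exposed row: 2080 − 1575 = 505.
So a = 505, b = 1575, c = 12, d = 189.
OR = (a·d)/(b·c) = (505 × 189) / (1575 × 12) = 95445 / 18900 = 5.05000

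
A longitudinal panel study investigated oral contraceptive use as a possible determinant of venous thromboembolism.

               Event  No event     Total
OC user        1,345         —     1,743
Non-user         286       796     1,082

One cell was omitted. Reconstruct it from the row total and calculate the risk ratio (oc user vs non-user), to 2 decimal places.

The missing cell is in the exposed row: 1743 − 1345 = 398.
So a = 1345, b = 398, c = 286, d = 796.
RR = [a/(a+b)] / [c/(c+d)] = (1345/1743) / (286/1082) = 0.77166/0.26433 = 2.91935

2.92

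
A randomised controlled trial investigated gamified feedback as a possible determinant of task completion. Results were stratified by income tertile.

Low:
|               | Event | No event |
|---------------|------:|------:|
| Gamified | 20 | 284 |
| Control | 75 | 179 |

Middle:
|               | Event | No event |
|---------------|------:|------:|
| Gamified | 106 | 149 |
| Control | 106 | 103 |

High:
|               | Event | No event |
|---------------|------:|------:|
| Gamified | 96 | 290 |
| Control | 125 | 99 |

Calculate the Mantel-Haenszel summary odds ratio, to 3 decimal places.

OR_MH = Σ(aᵢdᵢ/nᵢ) / Σ(bᵢcᵢ/nᵢ), where nᵢ is the stratum total.
Stratum 1 (Low): n = 558; a·d/n = 20·179/558 = 6.4158; b·c/n = 284·75/558 = 38.1720
Stratum 2 (Middle): n = 464; a·d/n = 106·103/464 = 23.5302; b·c/n = 149·106/464 = 34.0388
Stratum 3 (High): n = 610; a·d/n = 96·99/610 = 15.5803; b·c/n = 290·125/610 = 59.4262
OR_MH = (6.4158 + 23.5302 + 15.5803) / (38.1720 + 34.0388 + 59.4262) = 45.5263 / 131.6371 = 0.34585

0.346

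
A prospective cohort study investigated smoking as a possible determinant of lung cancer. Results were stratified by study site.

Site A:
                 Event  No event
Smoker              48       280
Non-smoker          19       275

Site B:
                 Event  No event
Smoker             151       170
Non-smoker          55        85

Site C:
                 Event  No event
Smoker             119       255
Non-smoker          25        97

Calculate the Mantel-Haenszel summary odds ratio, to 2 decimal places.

1.74

OR_MH = Σ(aᵢdᵢ/nᵢ) / Σ(bᵢcᵢ/nᵢ), where nᵢ is the stratum total.
Stratum 1 (Site A): n = 622; a·d/n = 48·275/622 = 21.2219; b·c/n = 280·19/622 = 8.5531
Stratum 2 (Site B): n = 461; a·d/n = 151·85/461 = 27.8416; b·c/n = 170·55/461 = 20.2820
Stratum 3 (Site C): n = 496; a·d/n = 119·97/496 = 23.2722; b·c/n = 255·25/496 = 12.8528
OR_MH = (21.2219 + 27.8416 + 23.2722) / (8.5531 + 20.2820 + 12.8528) = 72.3357 / 41.6879 = 1.73517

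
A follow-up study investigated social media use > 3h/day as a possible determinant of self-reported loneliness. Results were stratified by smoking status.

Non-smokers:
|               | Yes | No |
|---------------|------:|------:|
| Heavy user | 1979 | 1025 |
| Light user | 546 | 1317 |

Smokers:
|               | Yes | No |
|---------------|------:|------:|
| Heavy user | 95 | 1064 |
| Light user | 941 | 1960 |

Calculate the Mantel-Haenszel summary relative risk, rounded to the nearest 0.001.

RR_MH = Σ(aᵢ·n₀ᵢ/nᵢ) / Σ(cᵢ·n₁ᵢ/nᵢ), with n₁ᵢ = aᵢ+bᵢ (exposed), n₀ᵢ = cᵢ+dᵢ (unexposed), nᵢ = n₁ᵢ+n₀ᵢ.
Stratum 1 (Non-smokers): n₁ = 3004, n₀ = 1863, n = 4867; a·n₀/n = 1979·1863/4867 = 757.5256; c·n₁/n = 546·3004/4867 = 337.0010
Stratum 2 (Smokers): n₁ = 1159, n₀ = 2901, n = 4060; a·n₀/n = 95·2901/4060 = 67.8805; c·n₁/n = 941·1159/4060 = 268.6254
RR_MH = (757.5256 + 67.8805) / (337.0010 + 268.6254) = 825.4061 / 605.6264 = 1.36290

1.363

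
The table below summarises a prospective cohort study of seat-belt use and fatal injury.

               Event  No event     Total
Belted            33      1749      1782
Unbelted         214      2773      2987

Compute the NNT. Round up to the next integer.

19

Risk in treated group = 33/1782 = 0.01852; risk in control = 214/2987 = 0.07164.
Absolute risk reduction = 0.07164 − 0.01852 = 0.05313
NNT = 1 / ARR = 1 / 0.05313 = 18.823 → round up → 19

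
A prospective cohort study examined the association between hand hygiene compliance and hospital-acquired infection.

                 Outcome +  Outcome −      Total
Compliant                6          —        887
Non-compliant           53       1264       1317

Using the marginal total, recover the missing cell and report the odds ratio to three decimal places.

The missing cell is in the exposed row: 887 − 6 = 881.
So a = 6, b = 881, c = 53, d = 1264.
OR = (a·d)/(b·c) = (6 × 1264) / (881 × 53) = 7584 / 46693 = 0.16242

0.162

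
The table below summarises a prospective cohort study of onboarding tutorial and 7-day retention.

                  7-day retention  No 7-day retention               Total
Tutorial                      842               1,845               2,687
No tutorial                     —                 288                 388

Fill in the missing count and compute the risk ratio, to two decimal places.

1.22

The missing cell is in the unexposed row: 388 − 288 = 100.
So a = 842, b = 1845, c = 100, d = 288.
RR = [a/(a+b)] / [c/(c+d)] = (842/2687) / (100/388) = 0.31336/0.25773 = 1.21584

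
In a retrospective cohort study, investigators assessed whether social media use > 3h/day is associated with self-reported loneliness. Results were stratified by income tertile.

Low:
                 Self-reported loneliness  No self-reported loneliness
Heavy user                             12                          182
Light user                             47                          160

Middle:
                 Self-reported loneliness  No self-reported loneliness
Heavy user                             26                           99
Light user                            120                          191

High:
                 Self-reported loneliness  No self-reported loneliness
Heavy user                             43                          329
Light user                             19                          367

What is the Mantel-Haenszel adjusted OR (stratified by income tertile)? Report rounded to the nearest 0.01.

0.65

OR_MH = Σ(aᵢdᵢ/nᵢ) / Σ(bᵢcᵢ/nᵢ), where nᵢ is the stratum total.
Stratum 1 (Low): n = 401; a·d/n = 12·160/401 = 4.7880; b·c/n = 182·47/401 = 21.3317
Stratum 2 (Middle): n = 436; a·d/n = 26·191/436 = 11.3899; b·c/n = 99·120/436 = 27.2477
Stratum 3 (High): n = 758; a·d/n = 43·367/758 = 20.8193; b·c/n = 329·19/758 = 8.2467
OR_MH = (4.7880 + 11.3899 + 20.8193) / (21.3317 + 27.2477 + 8.2467) = 36.9972 / 56.8261 = 0.65106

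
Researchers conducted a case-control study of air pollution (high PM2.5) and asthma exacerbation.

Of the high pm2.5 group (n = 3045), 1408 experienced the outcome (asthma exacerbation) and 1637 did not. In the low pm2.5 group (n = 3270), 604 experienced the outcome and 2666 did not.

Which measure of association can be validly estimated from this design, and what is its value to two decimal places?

From the description: a = 1408, b = 1637, c = 604, d = 2666.
This is a case-control study: participants were sampled on outcome status, so risks in the source population cannot be estimated directly — relative risk is not valid here. The odds ratio is the appropriate measure.
OR = (a·d)/(b·c) = (1408 × 2666) / (1637 × 604) = 3753728 / 988748 = 3.79645

3.80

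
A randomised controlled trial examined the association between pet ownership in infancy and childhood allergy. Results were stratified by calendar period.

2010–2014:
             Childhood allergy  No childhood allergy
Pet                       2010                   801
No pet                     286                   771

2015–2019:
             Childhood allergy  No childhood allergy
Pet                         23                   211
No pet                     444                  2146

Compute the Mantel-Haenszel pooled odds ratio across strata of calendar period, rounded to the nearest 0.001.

OR_MH = Σ(aᵢdᵢ/nᵢ) / Σ(bᵢcᵢ/nᵢ), where nᵢ is the stratum total.
Stratum 1 (2010–2014): n = 3868; a·d/n = 2010·771/3868 = 400.6489; b·c/n = 801·286/3868 = 59.2260
Stratum 2 (2015–2019): n = 2824; a·d/n = 23·2146/2824 = 17.4780; b·c/n = 211·444/2824 = 33.1742
OR_MH = (400.6489 + 17.4780) / (59.2260 + 33.1742) = 418.1270 / 92.4002 = 4.52517

4.525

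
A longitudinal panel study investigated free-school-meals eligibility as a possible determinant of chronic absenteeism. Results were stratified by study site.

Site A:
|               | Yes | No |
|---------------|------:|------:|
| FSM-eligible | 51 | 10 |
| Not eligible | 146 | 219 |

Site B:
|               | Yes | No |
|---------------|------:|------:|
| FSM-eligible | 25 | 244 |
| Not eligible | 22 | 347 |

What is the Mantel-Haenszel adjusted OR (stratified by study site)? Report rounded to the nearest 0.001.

OR_MH = Σ(aᵢdᵢ/nᵢ) / Σ(bᵢcᵢ/nᵢ), where nᵢ is the stratum total.
Stratum 1 (Site A): n = 426; a·d/n = 51·219/426 = 26.2183; b·c/n = 10·146/426 = 3.4272
Stratum 2 (Site B): n = 638; a·d/n = 25·347/638 = 13.5972; b·c/n = 244·22/638 = 8.4138
OR_MH = (26.2183 + 13.5972) / (3.4272 + 8.4138) = 39.8155 / 11.8410 = 3.36250

3.363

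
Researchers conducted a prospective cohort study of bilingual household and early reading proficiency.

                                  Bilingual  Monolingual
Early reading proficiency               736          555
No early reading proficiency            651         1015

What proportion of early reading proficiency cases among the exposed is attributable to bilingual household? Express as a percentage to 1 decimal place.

Reading the table with exposure as columns: a = 736 (Bilingual, case), b = 651 (Bilingual, non-case), c = 555 (Monolingual, case), d = 1015.
Risk in exposed = 736/1387 = 0.53064; risk in unexposed = 555/1570 = 0.35350.
RR = 0.53064/0.35350 = 1.50109
AR% = (RR − 1)/RR × 100 = (1.50109 − 1)/1.50109 × 100 = 33.3819%

33.4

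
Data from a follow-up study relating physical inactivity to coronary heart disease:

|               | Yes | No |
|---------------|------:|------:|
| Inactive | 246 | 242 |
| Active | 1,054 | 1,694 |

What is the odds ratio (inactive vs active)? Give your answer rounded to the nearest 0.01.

Cells: a = 246, b = 242, c = 1054, d = 1694.
OR = (a·d)/(b·c) = (246 × 1694) / (242 × 1054) = 416724 / 255068 = 1.63378
The odds of coronary heart disease are about 1.63 times as high in the inactive group.

1.63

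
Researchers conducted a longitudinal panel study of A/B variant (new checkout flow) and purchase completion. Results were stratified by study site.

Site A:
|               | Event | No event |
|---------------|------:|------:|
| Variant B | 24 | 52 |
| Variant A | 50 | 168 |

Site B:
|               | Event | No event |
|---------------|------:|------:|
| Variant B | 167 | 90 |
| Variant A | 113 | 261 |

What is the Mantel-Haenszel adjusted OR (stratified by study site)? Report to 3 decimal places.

3.317

OR_MH = Σ(aᵢdᵢ/nᵢ) / Σ(bᵢcᵢ/nᵢ), where nᵢ is the stratum total.
Stratum 1 (Site A): n = 294; a·d/n = 24·168/294 = 13.7143; b·c/n = 52·50/294 = 8.8435
Stratum 2 (Site B): n = 631; a·d/n = 167·261/631 = 69.0761; b·c/n = 90·113/631 = 16.1173
OR_MH = (13.7143 + 69.0761) / (8.8435 + 16.1173) = 82.7904 / 24.9608 = 3.31681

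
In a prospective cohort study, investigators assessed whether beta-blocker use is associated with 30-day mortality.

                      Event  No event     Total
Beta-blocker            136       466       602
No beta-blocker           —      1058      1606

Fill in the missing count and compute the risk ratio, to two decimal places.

The missing cell is in the unexposed row: 1606 − 1058 = 548.
So a = 136, b = 466, c = 548, d = 1058.
RR = [a/(a+b)] / [c/(c+d)] = (136/602) / (548/1606) = 0.22591/0.34122 = 0.66208

0.66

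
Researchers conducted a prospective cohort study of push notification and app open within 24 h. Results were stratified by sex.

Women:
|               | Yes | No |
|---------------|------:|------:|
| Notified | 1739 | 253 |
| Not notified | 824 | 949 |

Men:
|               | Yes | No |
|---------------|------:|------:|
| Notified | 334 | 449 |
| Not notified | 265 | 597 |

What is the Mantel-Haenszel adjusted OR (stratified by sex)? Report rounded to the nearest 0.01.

OR_MH = Σ(aᵢdᵢ/nᵢ) / Σ(bᵢcᵢ/nᵢ), where nᵢ is the stratum total.
Stratum 1 (Women): n = 3765; a·d/n = 1739·949/3765 = 438.3296; b·c/n = 253·824/3765 = 55.3710
Stratum 2 (Men): n = 1645; a·d/n = 334·597/1645 = 121.2146; b·c/n = 449·265/1645 = 72.3313
OR_MH = (438.3296 + 121.2146) / (55.3710 + 72.3313) = 559.5442 / 127.7024 = 4.38163

4.38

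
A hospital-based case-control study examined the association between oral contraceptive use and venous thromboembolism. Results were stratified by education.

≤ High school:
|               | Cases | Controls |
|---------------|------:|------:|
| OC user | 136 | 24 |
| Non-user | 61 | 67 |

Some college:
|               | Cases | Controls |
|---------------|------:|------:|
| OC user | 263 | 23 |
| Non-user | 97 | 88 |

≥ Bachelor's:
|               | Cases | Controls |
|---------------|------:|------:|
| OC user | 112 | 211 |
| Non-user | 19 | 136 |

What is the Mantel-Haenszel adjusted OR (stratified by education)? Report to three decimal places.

OR_MH = Σ(aᵢdᵢ/nᵢ) / Σ(bᵢcᵢ/nᵢ), where nᵢ is the stratum total.
Stratum 1 (≤ High school): n = 288; a·d/n = 136·67/288 = 31.6389; b·c/n = 24·61/288 = 5.0833
Stratum 2 (Some college): n = 471; a·d/n = 263·88/471 = 49.1380; b·c/n = 23·97/471 = 4.7367
Stratum 3 (≥ Bachelor's): n = 478; a·d/n = 112·136/478 = 31.8661; b·c/n = 211·19/478 = 8.3870
OR_MH = (31.6389 + 49.1380 + 31.8661) / (5.0833 + 4.7367 + 8.3870) = 112.6430 / 18.2071 = 6.18676

6.187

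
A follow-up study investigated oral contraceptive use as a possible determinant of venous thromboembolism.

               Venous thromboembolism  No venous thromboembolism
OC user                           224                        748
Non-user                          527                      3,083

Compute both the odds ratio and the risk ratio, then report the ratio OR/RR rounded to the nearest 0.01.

Cells: a = 224, b = 748, c = 527, d = 3083.
OR = (224·3083)/(748·527) = 690592/394196 = 1.75190
Risk in exposed = 224/972 = 0.23045; risk in unexposed = 527/3610 = 0.14598; RR = 1.57862
OR/RR = 1.75190 / 1.57862 = 1.10976
The outcome is not rare, so the OR lies further from 1 than the RR.

1.11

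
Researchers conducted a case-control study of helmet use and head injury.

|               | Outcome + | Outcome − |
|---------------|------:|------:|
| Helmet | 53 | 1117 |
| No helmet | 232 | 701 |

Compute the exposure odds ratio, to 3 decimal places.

Cells: a = 53, b = 1117, c = 232, d = 701.
OR = (a·d)/(b·c) = (53 × 701) / (1117 × 232) = 37153 / 259144 = 0.14337
Exposure is associated with lower odds of head injury (OR = 0.14 < 1).

0.143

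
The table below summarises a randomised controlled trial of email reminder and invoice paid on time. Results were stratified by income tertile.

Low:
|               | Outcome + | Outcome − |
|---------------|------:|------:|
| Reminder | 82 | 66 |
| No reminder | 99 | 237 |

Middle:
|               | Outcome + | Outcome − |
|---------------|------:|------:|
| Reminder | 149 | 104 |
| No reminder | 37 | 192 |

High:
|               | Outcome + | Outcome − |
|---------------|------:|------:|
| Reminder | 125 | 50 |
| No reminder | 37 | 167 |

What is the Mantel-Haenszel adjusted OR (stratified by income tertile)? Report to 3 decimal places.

5.863

OR_MH = Σ(aᵢdᵢ/nᵢ) / Σ(bᵢcᵢ/nᵢ), where nᵢ is the stratum total.
Stratum 1 (Low): n = 484; a·d/n = 82·237/484 = 40.1529; b·c/n = 66·99/484 = 13.5000
Stratum 2 (Middle): n = 482; a·d/n = 149·192/482 = 59.3527; b·c/n = 104·37/482 = 7.9834
Stratum 3 (High): n = 379; a·d/n = 125·167/379 = 55.0792; b·c/n = 50·37/379 = 4.8813
OR_MH = (40.1529 + 59.3527 + 55.0792) / (13.5000 + 7.9834 + 4.8813) = 154.5847 / 26.3647 = 5.86333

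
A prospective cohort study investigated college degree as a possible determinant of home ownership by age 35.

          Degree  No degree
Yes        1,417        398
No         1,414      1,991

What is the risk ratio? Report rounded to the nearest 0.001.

Reading the table with exposure as columns: a = 1417 (Degree, case), b = 1414 (Degree, non-case), c = 398 (No degree, case), d = 1991.
Risk in exposed = 1417/2831 = 0.50053; risk in unexposed = 398/2389 = 0.16660.
RR = 0.50053 / 0.16660 = 3.00444
The risk among the exposed is 3.00 times that among the unexposed.

3.004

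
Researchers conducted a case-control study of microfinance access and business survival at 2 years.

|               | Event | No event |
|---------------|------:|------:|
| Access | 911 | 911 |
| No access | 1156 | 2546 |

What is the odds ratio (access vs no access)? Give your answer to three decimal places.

2.202

Cells: a = 911, b = 911, c = 1156, d = 2546.
OR = (a·d)/(b·c) = (911 × 2546) / (911 × 1156) = 2319406 / 1053116 = 2.20242
The odds of business survival at 2 years are about 2.20 times as high in the access group.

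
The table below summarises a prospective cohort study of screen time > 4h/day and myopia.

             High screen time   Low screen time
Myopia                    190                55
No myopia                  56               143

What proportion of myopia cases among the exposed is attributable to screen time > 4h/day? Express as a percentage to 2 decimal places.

64.04

Reading the table with exposure as columns: a = 190 (High screen time, case), b = 56 (High screen time, non-case), c = 55 (Low screen time, case), d = 143.
Risk in exposed = 190/246 = 0.77236; risk in unexposed = 55/198 = 0.27778.
RR = 0.77236/0.27778 = 2.78049
AR% = (RR − 1)/RR × 100 = (2.78049 − 1)/2.78049 × 100 = 64.0351%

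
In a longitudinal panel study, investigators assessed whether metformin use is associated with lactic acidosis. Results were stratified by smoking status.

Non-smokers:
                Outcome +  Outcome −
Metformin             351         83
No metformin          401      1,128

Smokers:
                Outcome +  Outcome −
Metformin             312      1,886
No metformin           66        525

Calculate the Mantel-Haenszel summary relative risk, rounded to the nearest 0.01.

2.41

RR_MH = Σ(aᵢ·n₀ᵢ/nᵢ) / Σ(cᵢ·n₁ᵢ/nᵢ), with n₁ᵢ = aᵢ+bᵢ (exposed), n₀ᵢ = cᵢ+dᵢ (unexposed), nᵢ = n₁ᵢ+n₀ᵢ.
Stratum 1 (Non-smokers): n₁ = 434, n₀ = 1529, n = 1963; a·n₀/n = 351·1529/1963 = 273.3974; c·n₁/n = 401·434/1963 = 88.6572
Stratum 2 (Smokers): n₁ = 2198, n₀ = 591, n = 2789; a·n₀/n = 312·591/2789 = 66.1140; c·n₁/n = 66·2198/2789 = 52.0143
RR_MH = (273.3974 + 66.1140) / (88.6572 + 52.0143) = 339.5114 / 140.6715 = 2.41351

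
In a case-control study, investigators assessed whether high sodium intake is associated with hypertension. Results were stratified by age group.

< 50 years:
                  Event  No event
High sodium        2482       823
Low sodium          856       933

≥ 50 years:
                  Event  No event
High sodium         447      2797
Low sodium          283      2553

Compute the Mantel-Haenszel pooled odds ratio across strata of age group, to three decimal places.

OR_MH = Σ(aᵢdᵢ/nᵢ) / Σ(bᵢcᵢ/nᵢ), where nᵢ is the stratum total.
Stratum 1 (< 50 years): n = 5094; a·d/n = 2482·933/5094 = 454.5948; b·c/n = 823·856/5094 = 138.2976
Stratum 2 (≥ 50 years): n = 6080; a·d/n = 447·2553/6080 = 187.6959; b·c/n = 2797·283/6080 = 130.1893
OR_MH = (454.5948 + 187.6959) / (138.2976 + 130.1893) = 642.2907 / 268.4869 = 2.39226

2.392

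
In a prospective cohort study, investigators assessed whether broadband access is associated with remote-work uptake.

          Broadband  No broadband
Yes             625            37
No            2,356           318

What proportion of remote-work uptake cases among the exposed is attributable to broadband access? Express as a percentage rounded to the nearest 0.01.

Reading the table with exposure as columns: a = 625 (Broadband, case), b = 2356 (Broadband, non-case), c = 37 (No broadband, case), d = 318.
Risk in exposed = 625/2981 = 0.20966; risk in unexposed = 37/355 = 0.10423.
RR = 0.20966/0.10423 = 2.01161
AR% = (RR − 1)/RR × 100 = (2.01161 − 1)/2.01161 × 100 = 50.2887%

50.29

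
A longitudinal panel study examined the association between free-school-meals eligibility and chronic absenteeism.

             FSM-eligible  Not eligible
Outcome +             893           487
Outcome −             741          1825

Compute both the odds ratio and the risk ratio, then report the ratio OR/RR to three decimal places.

1.741

Reading the table with exposure as columns: a = 893 (FSM-eligible, case), b = 741 (FSM-eligible, non-case), c = 487 (Not eligible, case), d = 1825.
OR = (893·1825)/(741·487) = 1629725/360867 = 4.51614
Risk in exposed = 893/1634 = 0.54651; risk in unexposed = 487/2312 = 0.21064; RR = 2.59453
OR/RR = 4.51614 / 2.59453 = 1.74064
The outcome is not rare, so the OR lies further from 1 than the RR.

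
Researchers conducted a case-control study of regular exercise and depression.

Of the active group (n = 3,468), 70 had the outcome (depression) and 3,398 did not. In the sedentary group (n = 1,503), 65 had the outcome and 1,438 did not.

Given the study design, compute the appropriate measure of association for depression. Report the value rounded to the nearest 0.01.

0.46

From the description: a = 70, b = 3398, c = 65, d = 1438.
This is a case-control study: participants were sampled on outcome status, so risks in the source population cannot be estimated directly — relative risk is not valid here. The odds ratio is the appropriate measure.
OR = (a·d)/(b·c) = (70 × 1438) / (3398 × 65) = 100660 / 220870 = 0.45574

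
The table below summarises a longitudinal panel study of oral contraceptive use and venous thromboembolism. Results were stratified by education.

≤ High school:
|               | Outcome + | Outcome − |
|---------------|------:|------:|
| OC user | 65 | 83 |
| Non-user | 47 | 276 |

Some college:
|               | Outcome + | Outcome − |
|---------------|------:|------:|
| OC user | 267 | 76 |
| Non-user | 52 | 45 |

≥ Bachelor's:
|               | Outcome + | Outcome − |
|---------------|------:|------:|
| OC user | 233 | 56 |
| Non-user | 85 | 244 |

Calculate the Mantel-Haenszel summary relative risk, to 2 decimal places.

RR_MH = Σ(aᵢ·n₀ᵢ/nᵢ) / Σ(cᵢ·n₁ᵢ/nᵢ), with n₁ᵢ = aᵢ+bᵢ (exposed), n₀ᵢ = cᵢ+dᵢ (unexposed), nᵢ = n₁ᵢ+n₀ᵢ.
Stratum 1 (≤ High school): n₁ = 148, n₀ = 323, n = 471; a·n₀/n = 65·323/471 = 44.5754; c·n₁/n = 47·148/471 = 14.7686
Stratum 2 (Some college): n₁ = 343, n₀ = 97, n = 440; a·n₀/n = 267·97/440 = 58.8614; c·n₁/n = 52·343/440 = 40.5364
Stratum 3 (≥ Bachelor's): n₁ = 289, n₀ = 329, n = 618; a·n₀/n = 233·329/618 = 124.0405; c·n₁/n = 85·289/618 = 39.7492
RR_MH = (44.5754 + 58.8614 + 124.0405) / (14.7686 + 40.5364 + 39.7492) = 227.4772 / 95.0541 = 2.39313

2.39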